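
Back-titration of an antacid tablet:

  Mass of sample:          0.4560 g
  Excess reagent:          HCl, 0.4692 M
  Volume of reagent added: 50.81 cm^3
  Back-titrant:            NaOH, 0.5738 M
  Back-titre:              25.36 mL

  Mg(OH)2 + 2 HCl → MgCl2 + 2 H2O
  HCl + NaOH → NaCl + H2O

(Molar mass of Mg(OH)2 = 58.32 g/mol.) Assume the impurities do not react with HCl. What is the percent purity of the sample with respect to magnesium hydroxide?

59.40 %

n(HCl) added = 0.05081 × 0.4692 = 0.02384 mol
n(NaOH) used in back-titration = 0.02536 × 0.5738 = 0.01455 mol
n(HCl) left over = 0.01455 mol (1:1 ratio)
n(HCl) consumed by analyte = 0.02384 − 0.01455 = 9.288 × 10^-3 mol
From the 1:2 ratio, n(Mg(OH)2) = 1/2 × 9.288 × 10^-3 = 4.644 × 10^-3 mol
mass of Mg(OH)2 = 4.644 × 10^-3 × 58.32 = 0.2709 g
% Mg(OH)2 = 0.2709 / 0.4560 × 100 = 59.40 %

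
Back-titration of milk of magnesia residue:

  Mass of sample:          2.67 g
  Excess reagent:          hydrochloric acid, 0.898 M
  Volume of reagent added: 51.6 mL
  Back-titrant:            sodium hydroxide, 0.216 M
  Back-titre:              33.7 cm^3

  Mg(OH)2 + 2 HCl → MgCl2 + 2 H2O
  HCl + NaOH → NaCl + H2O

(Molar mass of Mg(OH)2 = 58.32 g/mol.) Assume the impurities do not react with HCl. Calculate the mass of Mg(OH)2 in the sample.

n(HCl) added = 0.0516 × 0.898 = 0.0463 mol
n(NaOH) used in back-titration = 0.0337 × 0.216 = 7.28 × 10^-3 mol
n(HCl) left over = 7.28 × 10^-3 mol (1:1 ratio)
n(HCl) consumed by analyte = 0.0463 − 7.28 × 10^-3 = 0.0391 mol
From the 1:2 ratio, n(Mg(OH)2) = 1/2 × 0.0391 = 0.0195 mol
mass of Mg(OH)2 = 0.0195 × 58.32 = 1.14 g

1.14 g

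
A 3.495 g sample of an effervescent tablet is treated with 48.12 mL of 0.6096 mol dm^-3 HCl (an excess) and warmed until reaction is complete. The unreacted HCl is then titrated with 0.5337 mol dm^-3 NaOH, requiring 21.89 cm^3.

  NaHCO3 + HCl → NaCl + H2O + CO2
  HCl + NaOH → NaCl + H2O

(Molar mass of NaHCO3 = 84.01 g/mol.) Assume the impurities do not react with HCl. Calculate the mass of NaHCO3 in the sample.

n(HCl) added = 0.04812 × 0.6096 = 0.02933 mol
n(NaOH) used in back-titration = 0.02189 × 0.5337 = 0.01168 mol
n(HCl) left over = 0.01168 mol (1:1 ratio)
n(HCl) consumed by analyte = 0.02933 − 0.01168 = 0.01765 mol
n(NaHCO3) = 0.01765 mol (1:1 ratio)
mass of NaHCO3 = 0.01765 × 84.01 = 1.483 g

1.483 g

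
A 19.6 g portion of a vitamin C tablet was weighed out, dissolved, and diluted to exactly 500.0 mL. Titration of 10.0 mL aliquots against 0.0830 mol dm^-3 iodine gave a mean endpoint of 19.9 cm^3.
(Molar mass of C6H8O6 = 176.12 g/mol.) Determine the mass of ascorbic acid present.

14.5 g

C6H8O6 + I2 → C6H6O6 + 2 HI
n(I2) per titration = 0.0199 × 0.0830 = 1.65 × 10^-3 mol
n(C6H8O6) in each aliquot = 1.65 × 10^-3 mol (1:1 ratio)
n(C6H8O6) in the whole flask = 1.65 × 10^-3 × 500.0/10.0 = 0.0826 mol
mass of C6H8O6 = 0.0826 × 176.12 = 14.5 g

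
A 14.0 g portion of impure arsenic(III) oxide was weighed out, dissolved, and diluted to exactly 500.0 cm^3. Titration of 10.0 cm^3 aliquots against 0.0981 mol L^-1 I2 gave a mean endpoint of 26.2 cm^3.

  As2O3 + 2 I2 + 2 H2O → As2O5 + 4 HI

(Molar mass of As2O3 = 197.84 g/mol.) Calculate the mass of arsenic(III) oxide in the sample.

n(I2) per titration = 0.0262 × 0.0981 = 2.57 × 10^-3 mol
From the 1:2 ratio, n(As2O3) in each aliquot = 1/2 × 2.57 × 10^-3 = 1.29 × 10^-3 mol
n(As2O3) in the whole flask = 1.29 × 10^-3 × 500.0/10.0 = 0.0643 mol
mass of As2O3 = 0.0643 × 197.84 = 12.7 g

12.7 g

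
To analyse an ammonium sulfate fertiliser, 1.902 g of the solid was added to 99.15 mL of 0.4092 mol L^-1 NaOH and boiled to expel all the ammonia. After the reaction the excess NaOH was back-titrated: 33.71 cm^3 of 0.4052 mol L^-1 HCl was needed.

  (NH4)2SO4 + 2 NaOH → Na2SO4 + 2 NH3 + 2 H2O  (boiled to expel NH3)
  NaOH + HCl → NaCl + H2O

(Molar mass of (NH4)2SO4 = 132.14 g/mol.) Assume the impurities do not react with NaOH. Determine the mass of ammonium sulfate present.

1.778 g

n(NaOH) added = 0.09915 × 0.4092 = 0.04057 mol
n(HCl) used in back-titration = 0.03371 × 0.4052 = 0.01366 mol
n(NaOH) left over = 0.01366 mol (1:1 ratio)
n(NaOH) consumed by analyte = 0.04057 − 0.01366 = 0.02691 mol
From the 1:2 ratio, n((NH4)2SO4) = 1/2 × 0.02691 = 0.01346 mol
mass of (NH4)2SO4 = 0.01346 × 132.14 = 1.778 g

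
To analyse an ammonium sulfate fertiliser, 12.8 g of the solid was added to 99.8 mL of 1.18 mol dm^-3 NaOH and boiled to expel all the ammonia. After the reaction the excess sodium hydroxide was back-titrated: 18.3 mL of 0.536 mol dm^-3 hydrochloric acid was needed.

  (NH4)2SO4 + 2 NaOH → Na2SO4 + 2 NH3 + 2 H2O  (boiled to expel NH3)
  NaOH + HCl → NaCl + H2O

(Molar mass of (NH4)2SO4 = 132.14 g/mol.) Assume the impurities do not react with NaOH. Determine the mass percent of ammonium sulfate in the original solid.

55.7 %

n(NaOH) added = 0.0998 × 1.18 = 0.118 mol
n(HCl) used in back-titration = 0.0183 × 0.536 = 9.81 × 10^-3 mol
n(NaOH) left over = 9.81 × 10^-3 mol (1:1 ratio)
n(NaOH) consumed by analyte = 0.118 − 9.81 × 10^-3 = 0.108 mol
From the 1:2 ratio, n((NH4)2SO4) = 1/2 × 0.108 = 0.0540 mol
mass of (NH4)2SO4 = 0.0540 × 132.14 = 7.13 g
% (NH4)2SO4 = 7.13 / 12.8 × 100 = 55.7 %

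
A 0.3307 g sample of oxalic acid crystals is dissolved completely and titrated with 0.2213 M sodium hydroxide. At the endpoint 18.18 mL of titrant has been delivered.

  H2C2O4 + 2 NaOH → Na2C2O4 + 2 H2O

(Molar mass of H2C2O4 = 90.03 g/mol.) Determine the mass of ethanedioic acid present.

0.1811 g

n(NaOH) = 0.01818 L × 0.2213 mol/L = 4.023 × 10^-3 mol
From the 1:2 ratio, n(H2C2O4) = 1/2 × 4.023 × 10^-3 = 2.012 × 10^-3 mol
mass of H2C2O4 = 2.012 × 10^-3 × 90.03 g/mol = 0.1811 g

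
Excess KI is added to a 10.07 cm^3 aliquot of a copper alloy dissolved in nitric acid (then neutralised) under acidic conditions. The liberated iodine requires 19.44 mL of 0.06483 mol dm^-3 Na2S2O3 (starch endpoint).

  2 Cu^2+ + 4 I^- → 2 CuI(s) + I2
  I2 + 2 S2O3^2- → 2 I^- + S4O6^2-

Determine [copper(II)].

0.1252 mol/L

n(S2O3^2-) = 0.01944 × 0.06483 = 1.260 × 10^-3 mol
n(I2) = n(S2O3^2-)/2 = 6.301 × 10^-4 mol
From the 2:1 ratio, n(Cu2+) in the aliquot = 2/1 × 6.301 × 10^-4 = 1.260 × 10^-3 mol
[Cu2+] = 1.260 × 10^-3 / 0.01007 = 0.1252 mol/L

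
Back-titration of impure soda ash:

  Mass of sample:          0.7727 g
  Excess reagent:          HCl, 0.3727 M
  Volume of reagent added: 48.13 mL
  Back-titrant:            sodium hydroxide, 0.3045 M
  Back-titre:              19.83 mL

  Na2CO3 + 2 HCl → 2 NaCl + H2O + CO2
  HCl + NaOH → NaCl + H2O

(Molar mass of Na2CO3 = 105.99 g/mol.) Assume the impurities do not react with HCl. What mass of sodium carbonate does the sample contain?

0.6306 g

n(HCl) added = 0.04813 × 0.3727 = 0.01794 mol
n(NaOH) used in back-titration = 0.01983 × 0.3045 = 6.038 × 10^-3 mol
n(HCl) left over = 6.038 × 10^-3 mol (1:1 ratio)
n(HCl) consumed by analyte = 0.01794 − 6.038 × 10^-3 = 0.01190 mol
From the 1:2 ratio, n(Na2CO3) = 1/2 × 0.01190 = 5.950 × 10^-3 mol
mass of Na2CO3 = 5.950 × 10^-3 × 105.99 = 0.6306 g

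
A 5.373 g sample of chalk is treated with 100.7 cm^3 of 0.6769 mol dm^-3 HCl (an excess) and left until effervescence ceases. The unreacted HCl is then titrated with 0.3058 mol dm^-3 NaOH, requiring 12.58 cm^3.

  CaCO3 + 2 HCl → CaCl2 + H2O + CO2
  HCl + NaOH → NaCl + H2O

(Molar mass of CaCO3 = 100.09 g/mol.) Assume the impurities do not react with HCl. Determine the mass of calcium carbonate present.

3.219 g

n(HCl) added = 0.1007 × 0.6769 = 0.06816 mol
n(NaOH) used in back-titration = 0.01258 × 0.3058 = 3.847 × 10^-3 mol
n(HCl) left over = 3.847 × 10^-3 mol (1:1 ratio)
n(HCl) consumed by analyte = 0.06816 − 3.847 × 10^-3 = 0.06432 mol
From the 1:2 ratio, n(CaCO3) = 1/2 × 0.06432 = 0.03216 mol
mass of CaCO3 = 0.03216 × 100.09 = 3.219 g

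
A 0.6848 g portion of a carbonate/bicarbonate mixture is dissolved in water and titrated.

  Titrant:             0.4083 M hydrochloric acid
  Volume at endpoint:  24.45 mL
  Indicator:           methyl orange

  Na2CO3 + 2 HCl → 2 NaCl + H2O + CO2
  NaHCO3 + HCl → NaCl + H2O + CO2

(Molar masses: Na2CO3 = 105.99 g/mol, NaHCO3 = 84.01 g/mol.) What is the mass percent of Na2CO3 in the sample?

38.39 %

n(HCl) = 0.02445 × 0.4083 = 9.983 × 10^-3 mol
Let x = n(Na2CO3), y = n(NaHCO3).
Titrant: 2x + 1y = 9.983 × 10^-3;  mass: 105.99x + 84.01y = 0.6848
Solving, x = 2.481 × 10^-3 mol, y = 5.022 × 10^-3 mol
mass of Na2CO3 = 2.481 × 10^-3 × 105.99 = 0.2629 g
% Na2CO3 = 0.2629 / 0.6848 × 100 = 38.39 %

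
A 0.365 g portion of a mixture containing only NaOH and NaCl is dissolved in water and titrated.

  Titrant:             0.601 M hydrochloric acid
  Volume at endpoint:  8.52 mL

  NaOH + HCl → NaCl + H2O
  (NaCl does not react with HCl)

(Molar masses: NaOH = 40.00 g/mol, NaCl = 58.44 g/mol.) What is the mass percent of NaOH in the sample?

n(HCl) = 0.00852 × 0.601 = 5.12 × 10^-3 mol
Let x = n(NaOH), y = n(NaCl).
Titrant: 1x = 5.12 × 10^-3;  mass: 40.00x + 58.44y = 0.365
Solving, x = 5.12 × 10^-3 mol, y = 2.74 × 10^-3 mol
mass of NaOH = 5.12 × 10^-3 × 40.00 = 0.205 g
% NaOH = 0.205 / 0.365 × 100 = 56.1 %

56.1 %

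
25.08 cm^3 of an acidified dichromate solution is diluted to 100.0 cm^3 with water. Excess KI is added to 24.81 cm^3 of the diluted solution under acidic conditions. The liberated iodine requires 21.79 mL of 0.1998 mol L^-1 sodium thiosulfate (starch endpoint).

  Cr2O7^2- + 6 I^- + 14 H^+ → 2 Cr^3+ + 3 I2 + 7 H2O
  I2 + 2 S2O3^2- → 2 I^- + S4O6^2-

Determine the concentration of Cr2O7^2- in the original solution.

0.1166 mol/L

n(S2O3^2-) = 0.02179 × 0.1998 = 4.354 × 10^-3 mol
n(I2) = n(S2O3^2-)/2 = 2.177 × 10^-3 mol
From the 1:3 ratio, n(Cr2O7^2-) in the aliquot = 1/3 × 2.177 × 10^-3 = 7.256 × 10^-4 mol
[Cr2O7^2-]_dilute = 7.256 × 10^-4 / 0.02481 = 0.02925 mol/L
[Cr2O7^2-]_original = 0.02925 × 100.0/25.08 = 0.1166 mol/L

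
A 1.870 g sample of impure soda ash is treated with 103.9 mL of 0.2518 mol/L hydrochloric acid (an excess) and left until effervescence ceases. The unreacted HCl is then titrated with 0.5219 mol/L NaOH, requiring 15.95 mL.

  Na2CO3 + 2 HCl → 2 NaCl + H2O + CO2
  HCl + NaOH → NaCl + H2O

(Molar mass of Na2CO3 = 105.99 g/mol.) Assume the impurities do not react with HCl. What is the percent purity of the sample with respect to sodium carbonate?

50.55 %

n(HCl) added = 0.1039 × 0.2518 = 0.02616 mol
n(NaOH) used in back-titration = 0.01595 × 0.5219 = 8.324 × 10^-3 mol
n(HCl) left over = 8.324 × 10^-3 mol (1:1 ratio)
n(HCl) consumed by analyte = 0.02616 − 8.324 × 10^-3 = 0.01784 mol
From the 1:2 ratio, n(Na2CO3) = 1/2 × 0.01784 = 8.919 × 10^-3 mol
mass of Na2CO3 = 8.919 × 10^-3 × 105.99 = 0.9453 g
% Na2CO3 = 0.9453 / 1.870 × 100 = 50.55 %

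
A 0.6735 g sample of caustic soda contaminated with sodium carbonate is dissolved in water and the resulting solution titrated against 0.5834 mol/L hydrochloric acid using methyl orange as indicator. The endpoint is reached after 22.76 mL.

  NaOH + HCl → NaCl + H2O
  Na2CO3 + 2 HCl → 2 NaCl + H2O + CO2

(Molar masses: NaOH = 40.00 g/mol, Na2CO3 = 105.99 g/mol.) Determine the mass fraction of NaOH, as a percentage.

n(HCl) = 0.02276 × 0.5834 = 0.01328 mol
Let x = n(NaOH), y = n(Na2CO3).
Titrant: 1x + 2y = 0.01328;  mass: 40.00x + 105.99y = 0.6735
Solving, x = 2.322 × 10^-3 mol, y = 5.478 × 10^-3 mol
mass of NaOH = 2.322 × 10^-3 × 40.00 = 0.09289 g
% NaOH = 0.09289 / 0.6735 × 100 = 13.79 %

13.79 %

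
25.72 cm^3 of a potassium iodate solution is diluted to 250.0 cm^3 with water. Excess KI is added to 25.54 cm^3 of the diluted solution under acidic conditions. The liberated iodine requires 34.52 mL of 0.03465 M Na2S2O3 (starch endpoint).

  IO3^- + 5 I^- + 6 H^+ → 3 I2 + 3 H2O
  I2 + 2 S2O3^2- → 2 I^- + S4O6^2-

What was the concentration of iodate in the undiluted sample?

0.07587 M

n(S2O3^2-) = 0.03452 × 0.03465 = 1.196 × 10^-3 mol
n(I2) = n(S2O3^2-)/2 = 5.981 × 10^-4 mol
From the 1:3 ratio, n(IO3^-) in the aliquot = 1/3 × 5.981 × 10^-4 = 1.994 × 10^-4 mol
[IO3^-]_dilute = 1.994 × 10^-4 / 0.02554 = 0.007806 mol/L
[IO3^-]_original = 0.007806 × 250.0/25.72 = 0.07587 mol/L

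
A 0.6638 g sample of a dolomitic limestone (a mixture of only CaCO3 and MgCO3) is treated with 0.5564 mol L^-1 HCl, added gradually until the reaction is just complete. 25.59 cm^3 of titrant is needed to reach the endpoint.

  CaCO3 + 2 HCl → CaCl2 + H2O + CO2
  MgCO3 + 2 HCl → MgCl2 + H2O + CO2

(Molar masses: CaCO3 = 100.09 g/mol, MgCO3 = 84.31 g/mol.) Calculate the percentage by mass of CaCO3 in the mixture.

n(HCl) = 0.02559 × 0.5564 = 0.01424 mol
Let x = n(CaCO3), y = n(MgCO3).
Titrant: 2x + 2y = 0.01424;  mass: 100.09x + 84.31y = 0.6638
Solving, x = 4.029 × 10^-3 mol, y = 3.090 × 10^-3 mol
mass of CaCO3 = 4.029 × 10^-3 × 100.09 = 0.4033 g
% CaCO3 = 0.4033 / 0.6638 × 100 = 60.76 %

60.76 %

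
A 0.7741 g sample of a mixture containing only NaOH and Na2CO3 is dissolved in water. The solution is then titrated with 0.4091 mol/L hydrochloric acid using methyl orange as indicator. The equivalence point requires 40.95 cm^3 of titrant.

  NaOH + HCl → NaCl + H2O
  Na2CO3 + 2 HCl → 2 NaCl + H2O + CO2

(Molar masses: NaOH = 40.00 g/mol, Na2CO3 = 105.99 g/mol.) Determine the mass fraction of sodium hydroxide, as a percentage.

45.21 %

n(HCl) = 0.04095 × 0.4091 = 0.01675 mol
Let x = n(NaOH), y = n(Na2CO3).
Titrant: 1x + 2y = 0.01675;  mass: 40.00x + 105.99y = 0.7741
Solving, x = 8.750 × 10^-3 mol, y = 4.001 × 10^-3 mol
mass of NaOH = 8.750 × 10^-3 × 40.00 = 0.3500 g
% NaOH = 0.3500 / 0.7741 × 100 = 45.21 %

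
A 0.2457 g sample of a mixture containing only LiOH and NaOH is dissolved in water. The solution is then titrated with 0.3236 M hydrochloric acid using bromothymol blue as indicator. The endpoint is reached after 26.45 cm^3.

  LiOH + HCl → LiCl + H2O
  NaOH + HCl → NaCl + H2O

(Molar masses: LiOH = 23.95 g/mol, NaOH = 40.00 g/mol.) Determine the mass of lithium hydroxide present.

0.1443 g

n(HCl) = 0.02645 × 0.3236 = 8.559 × 10^-3 mol
Let x = n(LiOH), y = n(NaOH).
Titrant: 1x + 1y = 8.559 × 10^-3;  mass: 23.95x + 40.00y = 0.2457
Solving, x = 6.023 × 10^-3 mol, y = 2.536 × 10^-3 mol
mass of LiOH = 6.023 × 10^-3 × 23.95 = 0.1443 g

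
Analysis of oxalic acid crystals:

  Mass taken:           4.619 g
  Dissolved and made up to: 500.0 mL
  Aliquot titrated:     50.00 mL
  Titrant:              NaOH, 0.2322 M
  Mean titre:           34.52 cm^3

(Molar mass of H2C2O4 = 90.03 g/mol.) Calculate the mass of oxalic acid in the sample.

3.608 g

H2C2O4 + 2 NaOH → Na2C2O4 + 2 H2O
n(NaOH) per titration = 0.03452 × 0.2322 = 8.016 × 10^-3 mol
From the 1:2 ratio, n(H2C2O4) in each aliquot = 1/2 × 8.016 × 10^-3 = 4.008 × 10^-3 mol
n(H2C2O4) in the whole flask = 4.008 × 10^-3 × 500.0/50.00 = 0.04008 mol
mass of H2C2O4 = 0.04008 × 90.03 = 3.608 g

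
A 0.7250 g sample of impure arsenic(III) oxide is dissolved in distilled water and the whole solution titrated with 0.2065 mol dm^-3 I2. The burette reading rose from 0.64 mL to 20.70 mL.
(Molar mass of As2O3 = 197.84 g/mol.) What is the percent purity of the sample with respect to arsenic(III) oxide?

As2O3 + 2 I2 + 2 H2O → As2O5 + 4 HI
n(I2) = 0.02006 L × 0.2065 mol/L = 4.142 × 10^-3 mol
From the 1:2 ratio, n(As2O3) = 1/2 × 4.142 × 10^-3 = 2.071 × 10^-3 mol
mass of As2O3 = 2.071 × 10^-3 × 197.84 g/mol = 0.4098 g
% As2O3 = 0.4098 / 0.7250 × 100 = 56.52 %

56.52 %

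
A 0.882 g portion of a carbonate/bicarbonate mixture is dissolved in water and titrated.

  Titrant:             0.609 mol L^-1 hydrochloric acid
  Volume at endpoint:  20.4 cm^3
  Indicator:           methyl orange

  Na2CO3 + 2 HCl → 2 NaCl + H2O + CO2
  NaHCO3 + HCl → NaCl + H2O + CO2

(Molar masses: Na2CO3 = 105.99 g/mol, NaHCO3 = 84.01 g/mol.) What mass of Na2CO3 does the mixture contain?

0.276 g

n(HCl) = 0.0204 × 0.609 = 0.0124 mol
Let x = n(Na2CO3), y = n(NaHCO3).
Titrant: 2x + 1y = 0.0124;  mass: 105.99x + 84.01y = 0.882
Solving, x = 2.61 × 10^-3 mol, y = 7.21 × 10^-3 mol
mass of Na2CO3 = 2.61 × 10^-3 × 105.99 = 0.276 g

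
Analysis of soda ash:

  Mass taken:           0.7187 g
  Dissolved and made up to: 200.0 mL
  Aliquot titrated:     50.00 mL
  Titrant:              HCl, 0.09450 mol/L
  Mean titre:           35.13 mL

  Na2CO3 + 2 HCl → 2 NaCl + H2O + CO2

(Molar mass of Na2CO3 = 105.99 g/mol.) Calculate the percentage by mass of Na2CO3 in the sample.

n(HCl) per titration = 0.03513 × 0.09450 = 3.320 × 10^-3 mol
From the 1:2 ratio, n(Na2CO3) in each aliquot = 1/2 × 3.320 × 10^-3 = 1.660 × 10^-3 mol
n(Na2CO3) in the whole flask = 1.660 × 10^-3 × 200.0/50.00 = 6.640 × 10^-3 mol
mass of Na2CO3 = 6.640 × 10^-3 × 105.99 = 0.7037 g
% Na2CO3 = 0.7037 / 0.7187 × 100 = 97.92 %

97.92 %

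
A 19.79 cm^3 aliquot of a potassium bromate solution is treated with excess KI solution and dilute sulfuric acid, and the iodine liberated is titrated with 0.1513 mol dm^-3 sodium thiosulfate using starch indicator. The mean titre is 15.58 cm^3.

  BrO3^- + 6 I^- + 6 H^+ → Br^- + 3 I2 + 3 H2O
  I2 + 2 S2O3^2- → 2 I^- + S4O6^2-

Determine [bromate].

n(S2O3^2-) = 0.01558 × 0.1513 = 2.357 × 10^-3 mol
n(I2) = n(S2O3^2-)/2 = 1.179 × 10^-3 mol
From the 1:3 ratio, n(BrO3^-) in the aliquot = 1/3 × 1.179 × 10^-3 = 3.929 × 10^-4 mol
[BrO3^-] = 3.929 × 10^-4 / 0.01979 = 0.01985 mol/L

0.01985 mol/L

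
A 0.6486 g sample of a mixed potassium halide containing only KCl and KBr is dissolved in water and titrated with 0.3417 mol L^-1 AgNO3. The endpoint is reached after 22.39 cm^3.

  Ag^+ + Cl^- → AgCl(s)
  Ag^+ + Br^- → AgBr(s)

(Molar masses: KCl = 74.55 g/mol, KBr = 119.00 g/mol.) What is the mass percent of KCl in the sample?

n(AgNO3) = 0.02239 × 0.3417 = 7.651 × 10^-3 mol
Let x = n(KCl), y = n(KBr).
Titrant: 1x + 1y = 7.651 × 10^-3;  mass: 74.55x + 119.00y = 0.6486
Solving, x = 5.890 × 10^-3 mol, y = 1.760 × 10^-3 mol
mass of KCl = 5.890 × 10^-3 × 74.55 = 0.4391 g
% KCl = 0.4391 / 0.6486 × 100 = 67.70 %

67.70 %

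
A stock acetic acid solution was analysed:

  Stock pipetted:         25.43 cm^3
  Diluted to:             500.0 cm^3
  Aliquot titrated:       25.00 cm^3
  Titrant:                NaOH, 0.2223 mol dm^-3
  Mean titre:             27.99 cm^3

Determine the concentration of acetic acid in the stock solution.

4.894 mol/L

CH3COOH + NaOH → CH3COONa + H2O
n(NaOH) = 0.02799 × 0.2223 = 6.222 × 10^-3 mol
n(CH3COOH) in the aliquot = 6.222 × 10^-3 mol (1:1 ratio)
[CH3COOH]_dilute = 6.222 × 10^-3 / 0.02500 = 0.2489 mol/L
Dilution factor = 500.0 / 25.43 = 19.66
[CH3COOH]_stock = 0.2489 × 19.66 = 4.894 mol/L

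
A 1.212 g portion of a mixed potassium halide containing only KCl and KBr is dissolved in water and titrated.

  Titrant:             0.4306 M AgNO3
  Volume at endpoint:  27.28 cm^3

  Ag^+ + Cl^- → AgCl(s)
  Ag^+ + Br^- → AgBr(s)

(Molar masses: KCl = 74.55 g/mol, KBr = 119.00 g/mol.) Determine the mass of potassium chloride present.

0.3117 g

n(AgNO3) = 0.02728 × 0.4306 = 0.01175 mol
Let x = n(KCl), y = n(KBr).
Titrant: 1x + 1y = 0.01175;  mass: 74.55x + 119.00y = 1.212
Solving, x = 4.181 × 10^-3 mol, y = 7.565 × 10^-3 mol
mass of KCl = 4.181 × 10^-3 × 74.55 = 0.3117 g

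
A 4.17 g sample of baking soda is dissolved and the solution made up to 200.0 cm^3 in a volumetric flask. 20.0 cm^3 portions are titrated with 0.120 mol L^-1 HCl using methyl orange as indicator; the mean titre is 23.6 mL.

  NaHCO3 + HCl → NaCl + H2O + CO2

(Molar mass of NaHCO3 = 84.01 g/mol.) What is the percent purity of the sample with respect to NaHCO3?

57.1 %

n(HCl) per titration = 0.0236 × 0.120 = 2.83 × 10^-3 mol
n(NaHCO3) in each aliquot = 2.83 × 10^-3 mol (1:1 ratio)
n(NaHCO3) in the whole flask = 2.83 × 10^-3 × 200.0/20.0 = 0.0283 mol
mass of NaHCO3 = 0.0283 × 84.01 = 2.38 g
% NaHCO3 = 2.38 / 4.17 × 100 = 57.1 %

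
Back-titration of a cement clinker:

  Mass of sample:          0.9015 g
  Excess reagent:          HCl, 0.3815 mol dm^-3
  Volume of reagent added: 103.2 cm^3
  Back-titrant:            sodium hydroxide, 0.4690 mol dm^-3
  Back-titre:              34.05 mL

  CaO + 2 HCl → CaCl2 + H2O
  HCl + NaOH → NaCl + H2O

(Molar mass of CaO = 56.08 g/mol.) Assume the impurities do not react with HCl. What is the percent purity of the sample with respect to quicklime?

n(HCl) added = 0.1032 × 0.3815 = 0.03937 mol
n(NaOH) used in back-titration = 0.03405 × 0.4690 = 0.01597 mol
n(HCl) left over = 0.01597 mol (1:1 ratio)
n(HCl) consumed by analyte = 0.03937 − 0.01597 = 0.02340 mol
From the 1:2 ratio, n(CaO) = 1/2 × 0.02340 = 0.01170 mol
mass of CaO = 0.01170 × 56.08 = 0.6562 g
% CaO = 0.6562 / 0.9015 × 100 = 72.79 %

72.79 %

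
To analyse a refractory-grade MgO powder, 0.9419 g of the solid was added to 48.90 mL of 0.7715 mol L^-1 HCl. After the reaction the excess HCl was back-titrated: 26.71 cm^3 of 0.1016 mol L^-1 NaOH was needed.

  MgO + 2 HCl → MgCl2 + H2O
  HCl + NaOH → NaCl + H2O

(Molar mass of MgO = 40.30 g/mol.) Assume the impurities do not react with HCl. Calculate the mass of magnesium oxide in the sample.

0.7055 g

n(HCl) added = 0.04890 × 0.7715 = 0.03773 mol
n(NaOH) used in back-titration = 0.02671 × 0.1016 = 2.714 × 10^-3 mol
n(HCl) left over = 2.714 × 10^-3 mol (1:1 ratio)
n(HCl) consumed by analyte = 0.03773 − 2.714 × 10^-3 = 0.03501 mol
From the 1:2 ratio, n(MgO) = 1/2 × 0.03501 = 0.01751 mol
mass of MgO = 0.01751 × 40.30 = 0.7055 g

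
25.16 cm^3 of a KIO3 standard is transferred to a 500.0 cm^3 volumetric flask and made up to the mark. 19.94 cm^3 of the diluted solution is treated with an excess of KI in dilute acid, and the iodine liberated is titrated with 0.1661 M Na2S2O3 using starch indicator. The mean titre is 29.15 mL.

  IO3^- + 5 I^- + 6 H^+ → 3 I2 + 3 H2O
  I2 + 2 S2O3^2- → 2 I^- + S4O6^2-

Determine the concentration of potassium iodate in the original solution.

0.8043 M

n(S2O3^2-) = 0.02915 × 0.1661 = 4.842 × 10^-3 mol
n(I2) = n(S2O3^2-)/2 = 2.421 × 10^-3 mol
From the 1:3 ratio, n(IO3^-) in the aliquot = 1/3 × 2.421 × 10^-3 = 8.070 × 10^-4 mol
[IO3^-]_dilute = 8.070 × 10^-4 / 0.01994 = 0.04047 mol/L
[IO3^-]_original = 0.04047 × 500.0/25.16 = 0.8043 mol/L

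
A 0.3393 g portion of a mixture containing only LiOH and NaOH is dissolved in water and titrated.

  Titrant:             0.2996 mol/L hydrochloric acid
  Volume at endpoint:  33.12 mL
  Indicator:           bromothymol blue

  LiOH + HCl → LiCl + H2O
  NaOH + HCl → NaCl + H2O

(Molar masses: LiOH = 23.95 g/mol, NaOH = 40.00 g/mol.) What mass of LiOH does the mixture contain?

0.08597 g

n(HCl) = 0.03312 × 0.2996 = 9.923 × 10^-3 mol
Let x = n(LiOH), y = n(NaOH).
Titrant: 1x + 1y = 9.923 × 10^-3;  mass: 23.95x + 40.00y = 0.3393
Solving, x = 3.589 × 10^-3 mol, y = 6.333 × 10^-3 mol
mass of LiOH = 3.589 × 10^-3 × 23.95 = 0.08597 g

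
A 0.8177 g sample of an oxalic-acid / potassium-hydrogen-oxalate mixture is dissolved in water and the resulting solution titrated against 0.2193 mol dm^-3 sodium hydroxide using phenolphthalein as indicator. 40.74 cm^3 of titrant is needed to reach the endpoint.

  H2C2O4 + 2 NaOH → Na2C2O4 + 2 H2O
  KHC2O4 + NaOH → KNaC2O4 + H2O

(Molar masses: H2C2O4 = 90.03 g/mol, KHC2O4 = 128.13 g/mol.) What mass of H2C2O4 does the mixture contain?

0.1771 g

n(NaOH) = 0.04074 × 0.2193 = 8.934 × 10^-3 mol
Let x = n(H2C2O4), y = n(KHC2O4).
Titrant: 2x + 1y = 8.934 × 10^-3;  mass: 90.03x + 128.13y = 0.8177
Solving, x = 1.967 × 10^-3 mol, y = 4.999 × 10^-3 mol
mass of H2C2O4 = 1.967 × 10^-3 × 90.03 = 0.1771 g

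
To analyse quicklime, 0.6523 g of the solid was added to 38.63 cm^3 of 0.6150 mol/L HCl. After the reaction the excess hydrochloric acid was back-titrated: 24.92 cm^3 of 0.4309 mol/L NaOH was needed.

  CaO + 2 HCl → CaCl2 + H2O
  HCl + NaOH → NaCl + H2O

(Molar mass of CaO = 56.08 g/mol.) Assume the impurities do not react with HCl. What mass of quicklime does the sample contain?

0.3651 g

n(HCl) added = 0.03863 × 0.6150 = 0.02376 mol
n(NaOH) used in back-titration = 0.02492 × 0.4309 = 0.01074 mol
n(HCl) left over = 0.01074 mol (1:1 ratio)
n(HCl) consumed by analyte = 0.02376 − 0.01074 = 0.01302 mol
From the 1:2 ratio, n(CaO) = 1/2 × 0.01302 = 6.510 × 10^-3 mol
mass of CaO = 6.510 × 10^-3 × 56.08 = 0.3651 g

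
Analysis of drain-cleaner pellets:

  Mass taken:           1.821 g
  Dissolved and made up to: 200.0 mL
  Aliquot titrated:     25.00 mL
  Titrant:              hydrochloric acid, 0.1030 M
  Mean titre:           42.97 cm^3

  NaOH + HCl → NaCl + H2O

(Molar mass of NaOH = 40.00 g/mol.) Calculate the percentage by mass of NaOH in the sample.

77.78 %

n(HCl) per titration = 0.04297 × 0.1030 = 4.426 × 10^-3 mol
n(NaOH) in each aliquot = 4.426 × 10^-3 mol (1:1 ratio)
n(NaOH) in the whole flask = 4.426 × 10^-3 × 200.0/25.00 = 0.03541 mol
mass of NaOH = 0.03541 × 40.00 = 1.416 g
% NaOH = 1.416 / 1.821 × 100 = 77.78 %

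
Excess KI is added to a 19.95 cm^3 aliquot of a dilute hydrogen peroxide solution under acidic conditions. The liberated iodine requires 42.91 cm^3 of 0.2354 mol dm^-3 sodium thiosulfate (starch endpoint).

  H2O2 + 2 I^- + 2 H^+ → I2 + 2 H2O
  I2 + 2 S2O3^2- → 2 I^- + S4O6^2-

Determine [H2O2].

0.2532 mol/L

n(S2O3^2-) = 0.04291 × 0.2354 = 0.01010 mol
n(I2) = n(S2O3^2-)/2 = 5.051 × 10^-3 mol
n(H2O2) in the aliquot = 5.051 × 10^-3 mol (1:1 ratio)
[H2O2] = 5.051 × 10^-3 / 0.01995 = 0.2532 mol/L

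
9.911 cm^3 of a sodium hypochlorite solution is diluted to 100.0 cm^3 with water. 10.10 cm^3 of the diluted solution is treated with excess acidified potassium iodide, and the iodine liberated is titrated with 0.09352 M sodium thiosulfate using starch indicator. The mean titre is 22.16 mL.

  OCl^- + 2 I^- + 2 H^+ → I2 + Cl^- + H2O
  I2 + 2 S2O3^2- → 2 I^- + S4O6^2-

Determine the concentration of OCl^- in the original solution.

1.035 M

n(S2O3^2-) = 0.02216 × 0.09352 = 2.072 × 10^-3 mol
n(I2) = n(S2O3^2-)/2 = 1.036 × 10^-3 mol
n(OCl^-) in the aliquot = 1.036 × 10^-3 mol (1:1 ratio)
[OCl^-]_dilute = 1.036 × 10^-3 / 0.01010 = 0.1026 mol/L
[OCl^-]_original = 0.1026 × 100.0/9.911 = 1.035 mol/L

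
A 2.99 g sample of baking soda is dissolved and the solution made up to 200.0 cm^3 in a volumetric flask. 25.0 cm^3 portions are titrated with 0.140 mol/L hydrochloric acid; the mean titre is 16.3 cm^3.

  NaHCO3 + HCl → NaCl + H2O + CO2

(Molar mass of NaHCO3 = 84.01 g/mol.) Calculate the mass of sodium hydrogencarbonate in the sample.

1.53 g

n(HCl) per titration = 0.0163 × 0.140 = 2.28 × 10^-3 mol
n(NaHCO3) in each aliquot = 2.28 × 10^-3 mol (1:1 ratio)
n(NaHCO3) in the whole flask = 2.28 × 10^-3 × 200.0/25.0 = 0.0183 mol
mass of NaHCO3 = 0.0183 × 84.01 = 1.53 g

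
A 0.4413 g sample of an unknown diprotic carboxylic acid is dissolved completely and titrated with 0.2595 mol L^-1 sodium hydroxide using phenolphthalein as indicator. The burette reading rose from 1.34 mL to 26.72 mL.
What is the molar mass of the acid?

134.0 g/mol

n(NaOH) = 0.02538 L × 0.2595 mol/L = 6.586 × 10^-3 mol
From the 1:2 ratio, n(H2A) = 1/2 × 6.586 × 10^-3 = 3.293 × 10^-3 mol
M = m / n = 0.4413 g / 3.293 × 10^-3 mol = 134.0 g/mol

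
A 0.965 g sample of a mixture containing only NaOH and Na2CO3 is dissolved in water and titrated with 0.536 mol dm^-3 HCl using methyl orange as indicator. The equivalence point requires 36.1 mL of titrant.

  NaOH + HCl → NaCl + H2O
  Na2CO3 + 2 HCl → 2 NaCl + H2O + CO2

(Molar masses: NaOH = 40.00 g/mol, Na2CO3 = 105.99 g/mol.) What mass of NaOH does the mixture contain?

n(HCl) = 0.0361 × 0.536 = 0.0193 mol
Let x = n(NaOH), y = n(Na2CO3).
Titrant: 1x + 2y = 0.0193;  mass: 40.00x + 105.99y = 0.965
Solving, x = 4.65 × 10^-3 mol, y = 7.35 × 10^-3 mol
mass of NaOH = 4.65 × 10^-3 × 40.00 = 0.186 g

0.186 g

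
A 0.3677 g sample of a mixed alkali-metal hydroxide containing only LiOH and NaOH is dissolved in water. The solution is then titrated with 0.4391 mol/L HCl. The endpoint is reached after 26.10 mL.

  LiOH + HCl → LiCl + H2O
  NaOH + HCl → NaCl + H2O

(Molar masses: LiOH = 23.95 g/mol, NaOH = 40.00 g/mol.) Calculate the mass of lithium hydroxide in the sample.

0.1354 g

n(HCl) = 0.02610 × 0.4391 = 0.01146 mol
Let x = n(LiOH), y = n(NaOH).
Titrant: 1x + 1y = 0.01146;  mass: 23.95x + 40.00y = 0.3677
Solving, x = 5.652 × 10^-3 mol, y = 5.808 × 10^-3 mol
mass of LiOH = 5.652 × 10^-3 × 23.95 = 0.1354 g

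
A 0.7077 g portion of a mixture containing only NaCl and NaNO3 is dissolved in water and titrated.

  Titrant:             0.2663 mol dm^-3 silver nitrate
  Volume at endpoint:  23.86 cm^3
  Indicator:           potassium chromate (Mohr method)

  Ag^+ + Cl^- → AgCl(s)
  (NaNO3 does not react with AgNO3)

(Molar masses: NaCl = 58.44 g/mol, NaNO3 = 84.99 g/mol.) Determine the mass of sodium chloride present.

0.3713 g

n(AgNO3) = 0.02386 × 0.2663 = 6.354 × 10^-3 mol
Let x = n(NaCl), y = n(NaNO3).
Titrant: 1x = 6.354 × 10^-3;  mass: 58.44x + 84.99y = 0.7077
Solving, x = 6.354 × 10^-3 mol, y = 3.958 × 10^-3 mol
mass of NaCl = 6.354 × 10^-3 × 58.44 = 0.3713 g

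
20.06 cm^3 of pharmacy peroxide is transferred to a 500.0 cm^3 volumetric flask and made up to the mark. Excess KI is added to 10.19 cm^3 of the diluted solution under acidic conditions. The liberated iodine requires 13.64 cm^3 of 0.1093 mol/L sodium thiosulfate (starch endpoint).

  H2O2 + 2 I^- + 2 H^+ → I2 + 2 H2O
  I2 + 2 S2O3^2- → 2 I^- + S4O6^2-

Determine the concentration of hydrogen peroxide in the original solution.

1.823 mol/L

n(S2O3^2-) = 0.01364 × 0.1093 = 1.491 × 10^-3 mol
n(I2) = n(S2O3^2-)/2 = 7.454 × 10^-4 mol
n(H2O2) in the aliquot = 7.454 × 10^-4 mol (1:1 ratio)
[H2O2]_dilute = 7.454 × 10^-4 / 0.01019 = 0.07315 mol/L
[H2O2]_original = 0.07315 × 500.0/20.06 = 1.823 mol/L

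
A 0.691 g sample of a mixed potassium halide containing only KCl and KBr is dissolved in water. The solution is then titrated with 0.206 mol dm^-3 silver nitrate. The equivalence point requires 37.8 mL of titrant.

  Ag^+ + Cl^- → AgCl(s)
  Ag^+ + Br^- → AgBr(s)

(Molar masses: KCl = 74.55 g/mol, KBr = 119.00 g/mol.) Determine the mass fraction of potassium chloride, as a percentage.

57.2 %

n(AgNO3) = 0.0378 × 0.206 = 7.79 × 10^-3 mol
Let x = n(KCl), y = n(KBr).
Titrant: 1x + 1y = 7.79 × 10^-3;  mass: 74.55x + 119.00y = 0.691
Solving, x = 5.30 × 10^-3 mol, y = 2.49 × 10^-3 mol
mass of KCl = 5.30 × 10^-3 × 74.55 = 0.395 g
% KCl = 0.395 / 0.691 × 100 = 57.2 %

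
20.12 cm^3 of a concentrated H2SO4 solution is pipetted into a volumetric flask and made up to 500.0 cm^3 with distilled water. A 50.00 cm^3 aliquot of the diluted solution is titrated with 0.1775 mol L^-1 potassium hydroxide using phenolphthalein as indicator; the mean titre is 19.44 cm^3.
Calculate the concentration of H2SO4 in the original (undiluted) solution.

H2SO4 + 2 KOH → K2SO4 + 2 H2O
n(KOH) = 0.01944 × 0.1775 = 3.451 × 10^-3 mol
From the 1:2 ratio, n(H2SO4) in the aliquot = 1/2 × 3.451 × 10^-3 = 1.725 × 10^-3 mol
[H2SO4]_dilute = 1.725 × 10^-3 / 0.05000 = 0.03451 mol/L
Dilution factor = 500.0 / 20.12 = 24.85
[H2SO4]_stock = 0.03451 × 24.85 = 0.8575 mol/L

0.8575 mol/L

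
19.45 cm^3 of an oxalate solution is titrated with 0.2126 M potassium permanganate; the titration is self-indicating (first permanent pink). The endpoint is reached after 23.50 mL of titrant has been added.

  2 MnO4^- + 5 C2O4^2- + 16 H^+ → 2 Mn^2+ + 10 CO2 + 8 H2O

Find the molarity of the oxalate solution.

n(KMnO4) = 0.02350 L × 0.2126 mol/L = 4.996 × 10^-3 mol
From the 5:2 mole ratio, n(C2O4^2-) = 5/2 × 4.996 × 10^-3 = 0.01249 mol
[C2O4^2-] = 0.01249 mol / 0.01945 L = 0.6422 mol/L

0.6422 M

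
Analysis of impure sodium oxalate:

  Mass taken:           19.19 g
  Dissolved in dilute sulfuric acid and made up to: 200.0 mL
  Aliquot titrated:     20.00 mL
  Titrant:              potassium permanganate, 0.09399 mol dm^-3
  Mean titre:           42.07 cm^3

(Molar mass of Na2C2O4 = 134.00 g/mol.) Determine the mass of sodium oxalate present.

13.25 g

2 MnO4^- + 5 C2O4^2- + 16 H^+ → 2 Mn^2+ + 10 CO2 + 8 H2O
n(KMnO4) per titration = 0.04207 × 0.09399 = 3.954 × 10^-3 mol
From the 5:2 ratio, n(Na2C2O4) in each aliquot = 5/2 × 3.954 × 10^-3 = 9.885 × 10^-3 mol
n(Na2C2O4) in the whole flask = 9.885 × 10^-3 × 200.0/20.00 = 0.09885 mol
mass of Na2C2O4 = 0.09885 × 134.00 = 13.25 g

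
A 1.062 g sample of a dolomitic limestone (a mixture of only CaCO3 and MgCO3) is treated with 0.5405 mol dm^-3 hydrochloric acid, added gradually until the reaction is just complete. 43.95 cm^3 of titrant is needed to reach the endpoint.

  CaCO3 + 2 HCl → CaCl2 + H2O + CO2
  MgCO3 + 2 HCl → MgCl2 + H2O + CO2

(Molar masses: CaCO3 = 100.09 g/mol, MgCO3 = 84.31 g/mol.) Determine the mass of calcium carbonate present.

0.3844 g

n(HCl) = 0.04395 × 0.5405 = 0.02375 mol
Let x = n(CaCO3), y = n(MgCO3).
Titrant: 2x + 2y = 0.02375;  mass: 100.09x + 84.31y = 1.062
Solving, x = 3.841 × 10^-3 mol, y = 8.037 × 10^-3 mol
mass of CaCO3 = 3.841 × 10^-3 × 100.09 = 0.3844 g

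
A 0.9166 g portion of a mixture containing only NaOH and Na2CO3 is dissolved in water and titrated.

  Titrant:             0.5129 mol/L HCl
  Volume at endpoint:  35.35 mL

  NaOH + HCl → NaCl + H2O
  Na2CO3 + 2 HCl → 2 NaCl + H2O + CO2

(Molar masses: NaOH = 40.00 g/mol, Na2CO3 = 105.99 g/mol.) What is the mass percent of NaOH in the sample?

14.86 %

n(HCl) = 0.03535 × 0.5129 = 0.01813 mol
Let x = n(NaOH), y = n(Na2CO3).
Titrant: 1x + 2y = 0.01813;  mass: 40.00x + 105.99y = 0.9166
Solving, x = 3.405 × 10^-3 mol, y = 7.363 × 10^-3 mol
mass of NaOH = 3.405 × 10^-3 × 40.00 = 0.1362 g
% NaOH = 0.1362 / 0.9166 × 100 = 14.86 %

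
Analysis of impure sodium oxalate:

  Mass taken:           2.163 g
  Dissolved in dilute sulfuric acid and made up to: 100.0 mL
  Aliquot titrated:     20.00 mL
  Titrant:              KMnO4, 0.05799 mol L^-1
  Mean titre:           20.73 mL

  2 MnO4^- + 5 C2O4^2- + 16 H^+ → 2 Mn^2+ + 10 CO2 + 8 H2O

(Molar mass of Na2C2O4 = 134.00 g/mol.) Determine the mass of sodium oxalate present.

2.014 g

n(KMnO4) per titration = 0.02073 × 0.05799 = 1.202 × 10^-3 mol
From the 5:2 ratio, n(Na2C2O4) in each aliquot = 5/2 × 1.202 × 10^-3 = 3.005 × 10^-3 mol
n(Na2C2O4) in the whole flask = 3.005 × 10^-3 × 100.0/20.00 = 0.01503 mol
mass of Na2C2O4 = 0.01503 × 134.00 = 2.014 g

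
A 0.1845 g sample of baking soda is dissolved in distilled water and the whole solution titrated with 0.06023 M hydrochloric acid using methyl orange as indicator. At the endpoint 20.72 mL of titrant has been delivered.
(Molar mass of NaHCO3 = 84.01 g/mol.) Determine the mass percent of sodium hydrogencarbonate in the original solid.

NaHCO3 + HCl → NaCl + H2O + CO2
n(HCl) = 0.02072 L × 0.06023 mol/L = 1.248 × 10^-3 mol
n(NaHCO3) = 1.248 × 10^-3 mol (1:1 ratio)
mass of NaHCO3 = 1.248 × 10^-3 × 84.01 g/mol = 0.1048 g
% NaHCO3 = 0.1048 / 0.1845 × 100 = 56.82 %

56.82 %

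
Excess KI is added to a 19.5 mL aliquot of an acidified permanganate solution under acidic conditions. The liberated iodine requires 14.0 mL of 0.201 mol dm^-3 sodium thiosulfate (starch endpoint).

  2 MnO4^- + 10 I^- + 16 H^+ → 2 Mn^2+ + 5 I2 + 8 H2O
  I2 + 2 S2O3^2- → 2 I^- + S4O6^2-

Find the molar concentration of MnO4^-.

0.0289 mol/L

n(S2O3^2-) = 0.0140 × 0.201 = 2.81 × 10^-3 mol
n(I2) = n(S2O3^2-)/2 = 1.41 × 10^-3 mol
From the 2:5 ratio, n(MnO4^-) in the aliquot = 2/5 × 1.41 × 10^-3 = 5.63 × 10^-4 mol
[MnO4^-] = 5.63 × 10^-4 / 0.0195 = 0.0289 mol/L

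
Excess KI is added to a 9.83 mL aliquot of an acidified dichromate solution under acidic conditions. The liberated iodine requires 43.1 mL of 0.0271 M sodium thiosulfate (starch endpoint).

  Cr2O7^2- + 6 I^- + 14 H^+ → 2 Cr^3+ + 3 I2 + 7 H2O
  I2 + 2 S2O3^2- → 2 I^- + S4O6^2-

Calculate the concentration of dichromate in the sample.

0.0198 M

n(S2O3^2-) = 0.0431 × 0.0271 = 1.17 × 10^-3 mol
n(I2) = n(S2O3^2-)/2 = 5.84 × 10^-4 mol
From the 1:3 ratio, n(Cr2O7^2-) in the aliquot = 1/3 × 5.84 × 10^-4 = 1.95 × 10^-4 mol
[Cr2O7^2-] = 1.95 × 10^-4 / 0.00983 = 0.0198 mol/L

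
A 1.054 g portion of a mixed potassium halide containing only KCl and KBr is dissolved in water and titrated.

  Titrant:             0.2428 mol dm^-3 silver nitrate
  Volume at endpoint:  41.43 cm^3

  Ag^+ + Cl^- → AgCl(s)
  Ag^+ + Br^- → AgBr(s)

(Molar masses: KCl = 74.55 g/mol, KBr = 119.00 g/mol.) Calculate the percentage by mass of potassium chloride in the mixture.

n(AgNO3) = 0.04143 × 0.2428 = 0.01006 mol
Let x = n(KCl), y = n(KBr).
Titrant: 1x + 1y = 0.01006;  mass: 74.55x + 119.00y = 1.054
Solving, x = 3.218 × 10^-3 mol, y = 6.841 × 10^-3 mol
mass of KCl = 3.218 × 10^-3 × 74.55 = 0.2399 g
% KCl = 0.2399 / 1.054 × 100 = 22.76 %

22.76 %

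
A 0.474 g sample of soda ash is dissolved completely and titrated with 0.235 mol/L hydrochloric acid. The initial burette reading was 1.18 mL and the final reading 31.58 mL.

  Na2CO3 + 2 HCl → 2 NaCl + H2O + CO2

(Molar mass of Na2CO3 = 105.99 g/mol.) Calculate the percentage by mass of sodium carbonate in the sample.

79.9 %

n(HCl) = 0.0304 L × 0.235 mol/L = 7.14 × 10^-3 mol
From the 1:2 ratio, n(Na2CO3) = 1/2 × 7.14 × 10^-3 = 3.57 × 10^-3 mol
mass of Na2CO3 = 3.57 × 10^-3 × 105.99 g/mol = 0.379 g
% Na2CO3 = 0.379 / 0.474 × 100 = 79.9 %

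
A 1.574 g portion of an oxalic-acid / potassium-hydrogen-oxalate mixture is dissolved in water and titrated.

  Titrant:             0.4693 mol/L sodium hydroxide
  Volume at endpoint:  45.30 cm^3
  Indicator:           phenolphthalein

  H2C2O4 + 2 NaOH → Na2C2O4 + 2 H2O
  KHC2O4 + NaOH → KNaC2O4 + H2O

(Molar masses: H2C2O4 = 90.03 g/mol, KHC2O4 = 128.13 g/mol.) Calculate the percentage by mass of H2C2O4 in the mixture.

n(NaOH) = 0.04530 × 0.4693 = 0.02126 mol
Let x = n(H2C2O4), y = n(KHC2O4).
Titrant: 2x + 1y = 0.02126;  mass: 90.03x + 128.13y = 1.574
Solving, x = 6.918 × 10^-3 mol, y = 7.424 × 10^-3 mol
mass of H2C2O4 = 6.918 × 10^-3 × 90.03 = 0.6228 g
% H2C2O4 = 0.6228 / 1.574 × 100 = 39.57 %

39.57 %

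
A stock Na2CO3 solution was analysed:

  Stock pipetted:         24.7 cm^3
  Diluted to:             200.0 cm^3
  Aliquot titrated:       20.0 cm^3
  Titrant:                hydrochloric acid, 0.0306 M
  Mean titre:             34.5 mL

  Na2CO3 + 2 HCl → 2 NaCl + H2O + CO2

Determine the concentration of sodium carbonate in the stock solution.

0.214 M

n(HCl) = 0.0345 × 0.0306 = 1.06 × 10^-3 mol
From the 1:2 ratio, n(Na2CO3) in the aliquot = 1/2 × 1.06 × 10^-3 = 5.28 × 10^-4 mol
[Na2CO3]_dilute = 5.28 × 10^-4 / 0.0200 = 0.0264 mol/L
Dilution factor = 200.0 / 24.7 = 8.097
[Na2CO3]_stock = 0.0264 × 8.097 = 0.214 mol/L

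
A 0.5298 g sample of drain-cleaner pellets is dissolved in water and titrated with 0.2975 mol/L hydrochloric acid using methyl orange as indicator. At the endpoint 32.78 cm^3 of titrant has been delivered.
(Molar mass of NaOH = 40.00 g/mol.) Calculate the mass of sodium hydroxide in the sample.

0.3901 g

NaOH + HCl → NaCl + H2O
n(HCl) = 0.03278 L × 0.2975 mol/L = 9.752 × 10^-3 mol
n(NaOH) = 9.752 × 10^-3 mol (1:1 ratio)
mass of NaOH = 9.752 × 10^-3 × 40.00 g/mol = 0.3901 g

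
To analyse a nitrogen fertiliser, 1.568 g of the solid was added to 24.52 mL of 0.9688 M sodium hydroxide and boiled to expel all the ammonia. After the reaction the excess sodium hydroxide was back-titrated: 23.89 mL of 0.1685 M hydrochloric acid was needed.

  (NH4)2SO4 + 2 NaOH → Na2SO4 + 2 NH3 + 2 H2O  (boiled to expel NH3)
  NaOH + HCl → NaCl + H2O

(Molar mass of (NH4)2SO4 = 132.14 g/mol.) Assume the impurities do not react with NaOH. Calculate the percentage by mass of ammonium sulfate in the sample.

n(NaOH) added = 0.02452 × 0.9688 = 0.02375 mol
n(HCl) used in back-titration = 0.02389 × 0.1685 = 4.025 × 10^-3 mol
n(NaOH) left over = 4.025 × 10^-3 mol (1:1 ratio)
n(NaOH) consumed by analyte = 0.02375 − 4.025 × 10^-3 = 0.01973 mol
From the 1:2 ratio, n((NH4)2SO4) = 1/2 × 0.01973 = 9.865 × 10^-3 mol
mass of (NH4)2SO4 = 9.865 × 10^-3 × 132.14 = 1.304 g
% (NH4)2SO4 = 1.304 / 1.568 × 100 = 83.13 %

83.13 %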